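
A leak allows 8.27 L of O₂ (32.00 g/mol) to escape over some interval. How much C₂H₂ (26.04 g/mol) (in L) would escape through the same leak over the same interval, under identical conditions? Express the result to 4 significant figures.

9.168 L

By Graham's law, rate_C₂H₂/rate_O₂ = √(M_O₂/M_C₂H₂) = √(32.00/26.04) = √1.229 = 1.109.
So the volume for C₂H₂ is 8.27 × 1.109 = 9.168 L.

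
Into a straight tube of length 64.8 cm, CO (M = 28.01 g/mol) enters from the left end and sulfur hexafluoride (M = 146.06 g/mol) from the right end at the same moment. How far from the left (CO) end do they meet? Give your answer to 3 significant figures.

Distances travelled in equal time are proportional to diffusion rates, so d_CO/d_SF₆ = √(M_SF₆/M_CO) = √(146.06/28.01) = 2.284.
With d_CO + d_SF₆ = 64.8 cm, d_SF₆ = 64.8/(1 + 2.284) = 19.73 cm.
d_CO = 64.8 − 19.73 = 45.1 cm.

45.1 cm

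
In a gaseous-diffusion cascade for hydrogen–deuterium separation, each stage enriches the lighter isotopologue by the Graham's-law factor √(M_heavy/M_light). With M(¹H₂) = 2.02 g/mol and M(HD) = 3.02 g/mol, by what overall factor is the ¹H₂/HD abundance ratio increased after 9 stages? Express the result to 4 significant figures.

6.109

After 9 stages the ratio has grown by (√(3.02/2.02))^9 = (3.02/2.02)^(9/2).
= 1.49505^(9/2) = 6.109.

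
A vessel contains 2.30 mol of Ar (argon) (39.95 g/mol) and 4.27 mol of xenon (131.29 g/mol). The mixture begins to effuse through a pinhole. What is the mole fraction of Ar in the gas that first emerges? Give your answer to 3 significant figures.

0.494

The effusion rate of species i is ∝ p_i/√M_i ∝ n_i/√M_i.
x_Ar(eff) = (n_Ar/√M_Ar) / (n_Ar/√M_Ar + n_Xe/√M_Xe)
= (2.30/√39.95) / (2.30/√39.95 + 4.27/√131.29) = 0.3639/(0.3639 + 0.3727) = 0.494.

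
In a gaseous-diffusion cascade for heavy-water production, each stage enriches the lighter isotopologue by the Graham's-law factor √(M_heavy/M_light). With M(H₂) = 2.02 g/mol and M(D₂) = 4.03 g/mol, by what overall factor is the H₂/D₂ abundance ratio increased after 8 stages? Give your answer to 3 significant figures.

The single-stage factor is √(M_heavy/M_light), so 8 stages give [√(4.03/2.02)]^8 = (4.03/2.02)^(8/2).
= 1.99505^4 = 15.8.

15.8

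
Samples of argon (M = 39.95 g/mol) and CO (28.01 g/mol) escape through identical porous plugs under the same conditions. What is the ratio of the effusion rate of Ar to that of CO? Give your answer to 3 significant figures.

0.837

Using Graham's law: rate_Ar/rate_CO = √(M_CO/M_Ar) = √(28.01/39.95) = √0.7011 = 0.837.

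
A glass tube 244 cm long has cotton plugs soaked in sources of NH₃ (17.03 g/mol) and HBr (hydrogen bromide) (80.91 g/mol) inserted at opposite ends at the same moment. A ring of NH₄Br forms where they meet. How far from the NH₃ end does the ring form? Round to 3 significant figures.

The fronts meet when d_NH₃ + d_HBr = L with d_NH₃/d_HBr = √(M_HBr/M_NH₃) (Graham's law). Here √(M_HBr/M_NH₃) = √(80.91/17.03) = 2.180.
With d_NH₃ + d_HBr = 244 cm, d_HBr = 244/(1 + 2.180) = 76.74 cm.
d_NH₃ = 244 − 76.74 = 167 cm.

167 cm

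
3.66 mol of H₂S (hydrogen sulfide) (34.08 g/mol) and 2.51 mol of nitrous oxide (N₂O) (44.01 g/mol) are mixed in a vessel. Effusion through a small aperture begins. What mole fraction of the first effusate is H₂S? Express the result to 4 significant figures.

Effusion rate of each component ∝ n_i/√M_i (partial pressure × 1/√M).
x_H₂S(eff) = (n_H₂S/√M_H₂S) / (n_H₂S/√M_H₂S + n_N₂O/√M_N₂O)
= (3.66/√34.08) / (3.66/√34.08 + 2.51/√44.01) = 0.6269/(0.6269 + 0.3784) = 0.6236.

0.6236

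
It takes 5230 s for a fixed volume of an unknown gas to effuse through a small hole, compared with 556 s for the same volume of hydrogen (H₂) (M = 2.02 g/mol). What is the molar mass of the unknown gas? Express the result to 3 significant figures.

Graham's law gives t_X/t_H₂ = √(M_X/M_H₂).
5230/556 = 9.406 = √(M_X/2.02)
M_X = 2.02 × 9.406² = 2.02 × 88.48 = 179 g/mol

179 g/mol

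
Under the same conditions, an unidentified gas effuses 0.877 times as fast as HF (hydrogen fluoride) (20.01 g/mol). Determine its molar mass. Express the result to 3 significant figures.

By Graham's law, rate_X/rate_HF = √(M_HF/M_X).
0.877 = √(20.01/M_X)
M_X = 20.01 / 0.877² = 20.01 / 0.7691 = 26.0 g/mol

26.0 g/mol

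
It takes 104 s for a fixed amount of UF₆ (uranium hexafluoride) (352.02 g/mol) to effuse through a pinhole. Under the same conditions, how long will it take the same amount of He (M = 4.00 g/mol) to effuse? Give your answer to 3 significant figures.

11.1 s

Since effusion rate ∝ 1/√M, t_He/t_UF₆ = √(M_He/M_UF₆) = √(4.00/352.02) = √0.01136 = 0.1066.
So the time for He is 104 × 0.1066 = 11.1 s.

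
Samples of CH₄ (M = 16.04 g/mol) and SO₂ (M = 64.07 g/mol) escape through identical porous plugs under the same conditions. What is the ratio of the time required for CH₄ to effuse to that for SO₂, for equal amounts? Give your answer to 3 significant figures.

0.500

Using Graham's law: t_CH₄/t_SO₂ = √(M_CH₄/M_SO₂) = √(16.04/64.07) = √0.2504 = 0.500.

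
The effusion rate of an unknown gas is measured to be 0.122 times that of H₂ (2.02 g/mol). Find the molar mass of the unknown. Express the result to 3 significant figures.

By Graham's law, rate_X/rate_H₂ = √(M_H₂/M_X).
0.122 = √(2.02/M_X)
M_X = 2.02 / 0.122² = 2.02 / 0.01488 = 136 g/mol

136 g/mol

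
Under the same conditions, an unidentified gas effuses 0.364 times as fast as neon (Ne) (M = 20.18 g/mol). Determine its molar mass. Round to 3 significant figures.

From Graham's law, rate_X/rate_Ne = √(M_Ne/M_X).
0.364 = √(20.18/M_X)
M_X = 20.18 / 0.364² = 20.18 / 0.1325 = 152 g/mol

152 g/mol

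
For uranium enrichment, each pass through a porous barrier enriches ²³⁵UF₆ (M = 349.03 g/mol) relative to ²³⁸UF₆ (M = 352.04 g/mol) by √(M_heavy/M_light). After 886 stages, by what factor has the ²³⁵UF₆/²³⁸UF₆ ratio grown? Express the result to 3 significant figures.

44.9

After 886 stages the ratio has grown by (√(352.04/349.03))^886 = (352.04/349.03)^(886/2).
= 1.00862^443 = 44.9.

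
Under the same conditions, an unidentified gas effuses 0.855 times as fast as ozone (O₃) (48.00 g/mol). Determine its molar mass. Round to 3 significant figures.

Using Graham's law: rate_X/rate_O₃ = √(M_O₃/M_X).
0.855 = √(48.00/M_X)
M_X = 48.00 / 0.855² = 48.00 / 0.7310 = 65.7 g/mol

65.7 g/mol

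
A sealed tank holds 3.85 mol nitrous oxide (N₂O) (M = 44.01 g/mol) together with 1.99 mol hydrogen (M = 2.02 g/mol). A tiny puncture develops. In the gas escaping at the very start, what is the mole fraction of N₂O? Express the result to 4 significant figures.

0.2930

Rate_i ∝ x_i/√M_i (Graham's law weighted by mole fraction), so the effusate composition follows n_i/√M_i.
Mole fraction of N₂O in the effusate = (n_N₂O/√M_N₂O) / (n_N₂O/√M_N₂O + n_H₂/√M_H₂)
= (3.85/√44.01) / (3.85/√44.01 + 1.99/√2.02) = 0.5803/(0.5803 + 1.400) = 0.2930.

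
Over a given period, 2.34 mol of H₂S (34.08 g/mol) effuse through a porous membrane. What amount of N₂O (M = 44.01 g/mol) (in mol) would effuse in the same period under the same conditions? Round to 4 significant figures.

2.059 mol

From Graham's law, rate_N₂O/rate_H₂S = √(M_H₂S/M_N₂O) = √(34.08/44.01) = √0.7744 = 0.8800.
So the amount for N₂O is 2.34 × 0.8800 = 2.059 mol.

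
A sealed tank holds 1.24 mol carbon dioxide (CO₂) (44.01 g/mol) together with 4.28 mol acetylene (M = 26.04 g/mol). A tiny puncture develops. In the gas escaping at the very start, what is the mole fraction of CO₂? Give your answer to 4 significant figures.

0.1822

Rate_i ∝ x_i/√M_i (Graham's law weighted by mole fraction), so the effusate composition follows n_i/√M_i.
Mole fraction of CO₂ in the effusate = (n_CO₂/√M_CO₂) / (n_CO₂/√M_CO₂ + n_C₂H₂/√M_C₂H₂)
= (1.24/√44.01) / (1.24/√44.01 + 4.28/√26.04) = 0.1869/(0.1869 + 0.8387) = 0.1822.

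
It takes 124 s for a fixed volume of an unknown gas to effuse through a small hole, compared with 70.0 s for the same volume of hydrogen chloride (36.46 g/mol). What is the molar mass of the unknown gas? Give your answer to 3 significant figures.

114 g/mol

Using Graham's law: t_X/t_HCl = √(M_X/M_HCl).
124/70.0 = 1.771 = √(M_X/36.46)
M_X = 36.46 × 1.771² = 36.46 × 3.138 = 114 g/mol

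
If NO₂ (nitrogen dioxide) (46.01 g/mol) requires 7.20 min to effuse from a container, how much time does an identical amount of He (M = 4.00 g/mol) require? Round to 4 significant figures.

Graham's law gives t_He/t_NO₂ = √(M_He/M_NO₂) = √(4.00/46.01) = √0.08694 = 0.2949.
So the time for He is 7.20 × 0.2949 = 2.123 min.

2.123 min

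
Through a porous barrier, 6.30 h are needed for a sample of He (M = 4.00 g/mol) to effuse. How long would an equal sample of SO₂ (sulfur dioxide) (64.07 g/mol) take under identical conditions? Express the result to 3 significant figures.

By Graham's law, t_SO₂/t_He = √(M_SO₂/M_He) = √(64.07/4.00) = √16.02 = 4.002.
So the time for SO₂ is 6.30 × 4.002 = 25.2 h.

25.2 h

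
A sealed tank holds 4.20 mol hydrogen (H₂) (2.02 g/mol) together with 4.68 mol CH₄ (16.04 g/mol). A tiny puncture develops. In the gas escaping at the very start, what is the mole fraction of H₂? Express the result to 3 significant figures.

Rate_i ∝ x_i/√M_i (Graham's law weighted by mole fraction), so the effusate composition follows n_i/√M_i.
Mole fraction of H₂ in the effusate = (n_H₂/√M_H₂) / (n_H₂/√M_H₂ + n_CH₄/√M_CH₄)
= (4.20/√2.02) / (4.20/√2.02 + 4.68/√16.04) = 2.955/(2.955 + 1.169) = 0.717.

0.717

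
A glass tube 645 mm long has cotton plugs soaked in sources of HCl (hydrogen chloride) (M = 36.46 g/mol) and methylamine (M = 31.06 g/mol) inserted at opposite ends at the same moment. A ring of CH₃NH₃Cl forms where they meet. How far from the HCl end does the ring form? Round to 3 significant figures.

310 mm

The fronts meet when d_HCl + d_CH₃NH₂ = L with d_HCl/d_CH₃NH₂ = √(M_CH₃NH₂/M_HCl) (Graham's law). Here √(M_CH₃NH₂/M_HCl) = √(31.06/36.46) = 0.9230.
With d_HCl + d_CH₃NH₂ = 645 mm, d_CH₃NH₂ = 645/(1 + 0.9230) = 335.4 mm.
d_HCl = 645 − 335.4 = 310 mm.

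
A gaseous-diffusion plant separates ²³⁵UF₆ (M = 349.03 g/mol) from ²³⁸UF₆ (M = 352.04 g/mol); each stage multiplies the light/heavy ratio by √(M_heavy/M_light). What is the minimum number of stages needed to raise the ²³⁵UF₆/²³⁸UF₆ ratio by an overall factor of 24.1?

742

Per stage α = (352.04/349.03)^(1/2) = 1.00862^0.5, giving ln α = 0.004293.
Need α^N ≥ 24.1 ⇒ N ≥ ln(24.1) / ln α = 3.182 / 0.004293 = 741.18.
So at least 742 stages are needed.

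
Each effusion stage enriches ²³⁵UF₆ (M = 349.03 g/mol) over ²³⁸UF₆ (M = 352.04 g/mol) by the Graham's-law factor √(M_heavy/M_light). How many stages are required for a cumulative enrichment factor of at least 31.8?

With α = √(352.04/349.03) per stage, ln α = ½ ln(1.00862) = 0.004293.
Need α^N ≥ 31.8 ⇒ N ≥ ln(31.8) / ln α = 3.459 / 0.004293 = 805.75.
Rounding up, N = 806 stages.

806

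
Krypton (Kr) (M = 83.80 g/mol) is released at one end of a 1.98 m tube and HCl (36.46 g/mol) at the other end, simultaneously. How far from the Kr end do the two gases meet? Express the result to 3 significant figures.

0.787 m

In equal time, each gas travels a distance ∝ its rate ∝ 1/√M, so d_Kr/d_HCl = √(M_HCl/M_Kr) = √(36.46/83.80) = 0.6596.
With d_Kr + d_HCl = 1.98 m, d_HCl = 1.98/(1 + 0.6596) = 1.193 m.
d_Kr = 1.98 − 1.193 = 0.787 m.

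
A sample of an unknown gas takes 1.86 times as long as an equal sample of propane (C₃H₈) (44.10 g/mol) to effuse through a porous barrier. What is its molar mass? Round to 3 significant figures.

153 g/mol

By Graham's law, t_X/t_C₃H₈ = √(M_X/M_C₃H₈).
1.86 = √(M_X/44.10)
M_X = 44.10 × 1.86² = 44.10 × 3.460 = 153 g/mol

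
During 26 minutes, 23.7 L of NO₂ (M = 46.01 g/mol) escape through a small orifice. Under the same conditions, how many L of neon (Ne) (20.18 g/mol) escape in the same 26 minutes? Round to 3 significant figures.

By Graham's law, rate_Ne/rate_NO₂ = √(M_NO₂/M_Ne) = √(46.01/20.18) = √2.280 = 1.510.
So the volume for Ne is 23.7 × 1.510 = 35.8 L.

35.8 L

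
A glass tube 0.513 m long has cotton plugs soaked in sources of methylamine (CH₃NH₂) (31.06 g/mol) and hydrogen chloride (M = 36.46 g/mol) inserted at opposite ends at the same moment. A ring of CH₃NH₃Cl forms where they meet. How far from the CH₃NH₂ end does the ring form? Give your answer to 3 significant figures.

Graham's law gives d_CH₃NH₂/d_HCl = rate_CH₃NH₂/rate_HCl = √(M_HCl/M_CH₃NH₂) = √(36.46/31.06) = 1.083.
With d_CH₃NH₂ + d_HCl = 0.513 m, d_HCl = 0.513/(1 + 1.083) = 0.2462 m.
d_CH₃NH₂ = 0.513 − 0.2462 = 0.267 m.

0.267 m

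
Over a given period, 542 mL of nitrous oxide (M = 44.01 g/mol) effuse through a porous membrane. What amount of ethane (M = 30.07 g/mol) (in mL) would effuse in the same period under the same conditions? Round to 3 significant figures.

656 mL

From Graham's law, rate_C₂H₆/rate_N₂O = √(M_N₂O/M_C₂H₆) = √(44.01/30.07) = √1.464 = 1.210.
So the volume for C₂H₆ is 542 × 1.210 = 656 mL.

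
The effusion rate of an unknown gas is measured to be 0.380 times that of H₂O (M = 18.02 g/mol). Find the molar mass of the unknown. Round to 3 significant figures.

125 g/mol

By Graham's law, rate_X/rate_H₂O = √(M_H₂O/M_X).
0.380 = √(18.02/M_X)
M_X = 18.02 / 0.380² = 18.02 / 0.1444 = 125 g/mol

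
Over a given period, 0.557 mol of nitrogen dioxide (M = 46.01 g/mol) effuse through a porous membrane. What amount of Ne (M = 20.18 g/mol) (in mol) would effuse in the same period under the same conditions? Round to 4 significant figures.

Using Graham's law: rate_Ne/rate_NO₂ = √(M_NO₂/M_Ne) = √(46.01/20.18) = √2.280 = 1.510.
So the amount for Ne is 0.557 × 1.510 = 0.8410 mol.

0.8410 mol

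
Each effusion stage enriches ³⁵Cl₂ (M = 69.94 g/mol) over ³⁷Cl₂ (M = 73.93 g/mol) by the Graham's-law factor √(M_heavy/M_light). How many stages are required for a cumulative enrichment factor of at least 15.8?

Single-stage factor α = √(73.93/69.94), so ln α = ½ ln(1.05705) = 0.02774.
Need α^N ≥ 15.8 ⇒ N ≥ ln(15.8) / ln α = 2.760 / 0.02774 = 99.49.
Minimum whole number of stages: N = 100.

100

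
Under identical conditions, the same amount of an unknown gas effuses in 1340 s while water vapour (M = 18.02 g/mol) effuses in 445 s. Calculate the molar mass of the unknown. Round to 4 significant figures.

Graham's law gives t_X/t_H₂O = √(M_X/M_H₂O).
1340/445 = 3.011 = √(M_X/18.02)
M_X = 18.02 × 3.011² = 18.02 × 9.068 = 163.4 g/mol

163.4 g/mol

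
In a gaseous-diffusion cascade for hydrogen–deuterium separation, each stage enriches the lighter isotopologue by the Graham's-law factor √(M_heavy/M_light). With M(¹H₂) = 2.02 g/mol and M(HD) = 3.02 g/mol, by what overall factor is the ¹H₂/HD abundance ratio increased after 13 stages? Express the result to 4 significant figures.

13.65

Overall factor = α^13 with α = √(3.02/2.02), i.e. (3.02/2.02)^(13/2).
= 1.49505^(13/2) = 13.65.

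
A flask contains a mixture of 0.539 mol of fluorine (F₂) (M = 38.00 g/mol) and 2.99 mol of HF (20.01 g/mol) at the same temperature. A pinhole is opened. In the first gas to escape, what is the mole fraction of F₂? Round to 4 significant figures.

Rate_i ∝ x_i/√M_i (Graham's law weighted by mole fraction), so the effusate composition follows n_i/√M_i.
x_F₂(eff) = (n_F₂/√M_F₂) / (n_F₂/√M_F₂ + n_HF/√M_HF)
= (0.539/√38.00) / (0.539/√38.00 + 2.99/√20.01) = 0.08744/(0.08744 + 0.6684) = 0.1157.

0.1157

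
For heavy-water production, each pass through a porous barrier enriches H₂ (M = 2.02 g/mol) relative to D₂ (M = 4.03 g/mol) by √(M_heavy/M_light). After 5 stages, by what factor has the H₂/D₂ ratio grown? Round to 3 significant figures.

5.62

Overall factor = α^5 with α = √(4.03/2.02), i.e. (4.03/2.02)^(5/2).
= 1.99505^(5/2) = 5.62.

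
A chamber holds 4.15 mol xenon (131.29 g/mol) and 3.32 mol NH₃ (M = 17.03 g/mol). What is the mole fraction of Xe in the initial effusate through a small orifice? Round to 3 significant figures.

0.310

The effusion rate of species i is ∝ p_i/√M_i ∝ n_i/√M_i.
So x_Xe in the escaping gas = (n_Xe/√M_Xe) / Σ(n_i/√M_i)
= (4.15/√131.29) / (4.15/√131.29 + 3.32/√17.03) = 0.3622/(0.3622 + 0.8045) = 0.310.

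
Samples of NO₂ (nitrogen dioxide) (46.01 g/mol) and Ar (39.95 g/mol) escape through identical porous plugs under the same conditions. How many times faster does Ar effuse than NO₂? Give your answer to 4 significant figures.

1.073

By Graham's law, rate_Ar/rate_NO₂ = √(M_NO₂/M_Ar) = √(46.01/39.95) = √1.152 = 1.073.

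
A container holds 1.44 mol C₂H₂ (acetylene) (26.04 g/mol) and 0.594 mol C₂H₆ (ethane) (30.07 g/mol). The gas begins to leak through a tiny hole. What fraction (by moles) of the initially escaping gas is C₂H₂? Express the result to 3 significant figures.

Effusion rate of each component ∝ n_i/√M_i (partial pressure × 1/√M).
x_C₂H₂(eff) = (n_C₂H₂/√M_C₂H₂) / (n_C₂H₂/√M_C₂H₂ + n_C₂H₆/√M_C₂H₆)
= (1.44/√26.04) / (1.44/√26.04 + 0.594/√30.07) = 0.2822/(0.2822 + 0.1083) = 0.723.

0.723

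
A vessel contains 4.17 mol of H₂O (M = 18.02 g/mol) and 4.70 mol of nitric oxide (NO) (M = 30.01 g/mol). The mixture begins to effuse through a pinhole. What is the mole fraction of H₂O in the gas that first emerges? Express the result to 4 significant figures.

Effusion rate of each component ∝ n_i/√M_i (partial pressure × 1/√M).
So x_H₂O in the escaping gas = (n_H₂O/√M_H₂O) / Σ(n_i/√M_i)
= (4.17/√18.02) / (4.17/√18.02 + 4.70/√30.01) = 0.9823/(0.9823 + 0.8580) = 0.5338.

0.5338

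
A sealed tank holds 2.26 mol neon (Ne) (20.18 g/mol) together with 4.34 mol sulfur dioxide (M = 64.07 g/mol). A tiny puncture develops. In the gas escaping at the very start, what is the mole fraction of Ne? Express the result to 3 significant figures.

Each component's effusion rate ∝ (its partial pressure)·(1/√M) ∝ n_i/√M_i.
So x_Ne in the escaping gas = (n_Ne/√M_Ne) / Σ(n_i/√M_i)
= (2.26/√20.18) / (2.26/√20.18 + 4.34/√64.07) = 0.5031/(0.5031 + 0.5422) = 0.481.

0.481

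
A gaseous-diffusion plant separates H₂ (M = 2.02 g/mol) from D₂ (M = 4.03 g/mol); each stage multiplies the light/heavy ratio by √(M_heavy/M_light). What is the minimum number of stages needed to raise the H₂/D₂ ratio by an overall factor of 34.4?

With α = √(4.03/2.02) per stage, ln α = ½ ln(1.99505) = 0.3453.
Need α^N ≥ 34.4 ⇒ N ≥ ln(34.4) / ln α = 3.538 / 0.3453 = 10.25.
Rounding up, N = 11 stages.

11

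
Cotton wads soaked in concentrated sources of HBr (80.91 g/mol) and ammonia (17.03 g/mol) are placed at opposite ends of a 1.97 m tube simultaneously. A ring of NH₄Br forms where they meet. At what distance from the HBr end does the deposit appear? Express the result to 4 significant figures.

0.6196 m

Distances travelled in equal time are proportional to diffusion rates, so d_HBr/d_NH₃ = √(M_NH₃/M_HBr) = √(17.03/80.91) = 0.4588.
With d_HBr + d_NH₃ = 1.97 m, d_NH₃ = 1.97/(1 + 0.4588) = 1.350 m.
d_HBr = 1.97 − 1.350 = 0.6196 m.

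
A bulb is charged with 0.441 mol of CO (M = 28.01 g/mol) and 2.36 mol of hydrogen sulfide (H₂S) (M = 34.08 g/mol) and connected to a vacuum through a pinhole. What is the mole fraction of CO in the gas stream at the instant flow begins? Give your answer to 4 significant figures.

Effusion rate of each component ∝ n_i/√M_i (partial pressure × 1/√M).
So x_CO in the escaping gas = (n_CO/√M_CO) / Σ(n_i/√M_i)
= (0.441/√28.01) / (0.441/√28.01 + 2.36/√34.08) = 0.08333/(0.08333 + 0.4043) = 0.1709.

0.1709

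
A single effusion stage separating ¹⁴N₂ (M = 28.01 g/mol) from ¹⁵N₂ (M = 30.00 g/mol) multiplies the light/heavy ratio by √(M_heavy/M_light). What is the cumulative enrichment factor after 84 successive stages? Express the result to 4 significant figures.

17.86

The single-stage factor is √(M_heavy/M_light), so 84 stages give [√(30.00/28.01)]^84 = (30.00/28.01)^(84/2).
= 1.07105^42 = 17.86.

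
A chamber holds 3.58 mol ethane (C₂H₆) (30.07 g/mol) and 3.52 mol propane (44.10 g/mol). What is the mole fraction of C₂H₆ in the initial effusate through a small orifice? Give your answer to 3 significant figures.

0.552

The effusion rate of species i is ∝ p_i/√M_i ∝ n_i/√M_i.
x_C₂H₆(eff) = (n_C₂H₆/√M_C₂H₆) / (n_C₂H₆/√M_C₂H₆ + n_C₃H₈/√M_C₃H₈)
= (3.58/√30.07) / (3.58/√30.07 + 3.52/√44.10) = 0.6529/(0.6529 + 0.5301) = 0.552.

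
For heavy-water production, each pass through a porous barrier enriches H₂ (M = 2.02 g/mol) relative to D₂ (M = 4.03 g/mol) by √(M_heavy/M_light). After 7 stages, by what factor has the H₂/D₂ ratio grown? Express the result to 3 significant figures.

11.2

The single-stage factor is √(M_heavy/M_light), so 7 stages give [√(4.03/2.02)]^7 = (4.03/2.02)^(7/2).
= 1.99505^(7/2) = 11.2.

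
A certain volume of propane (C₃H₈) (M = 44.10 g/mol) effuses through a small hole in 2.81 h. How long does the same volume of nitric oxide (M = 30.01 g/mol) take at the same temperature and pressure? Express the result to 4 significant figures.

Graham's law gives t_NO/t_C₃H₈ = √(M_NO/M_C₃H₈) = √(30.01/44.10) = √0.6805 = 0.8249.
So the time for NO is 2.81 × 0.8249 = 2.318 h.

2.318 h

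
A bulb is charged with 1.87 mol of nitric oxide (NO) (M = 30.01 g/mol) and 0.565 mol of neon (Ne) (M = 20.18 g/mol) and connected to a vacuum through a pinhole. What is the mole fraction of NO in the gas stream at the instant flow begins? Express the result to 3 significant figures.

Effusion rate of each component ∝ n_i/√M_i (partial pressure × 1/√M).
Mole fraction of NO in the effusate = (n_NO/√M_NO) / (n_NO/√M_NO + n_Ne/√M_Ne)
= (1.87/√30.01) / (1.87/√30.01 + 0.565/√20.18) = 0.3414/(0.3414 + 0.1258) = 0.731.

0.731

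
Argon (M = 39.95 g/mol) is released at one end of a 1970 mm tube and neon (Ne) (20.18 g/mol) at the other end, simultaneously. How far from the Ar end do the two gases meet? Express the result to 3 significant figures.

818 mm

The fronts meet when d_Ar + d_Ne = L with d_Ar/d_Ne = √(M_Ne/M_Ar) (Graham's law). Here √(M_Ne/M_Ar) = √(20.18/39.95) = 0.7107.
With d_Ar + d_Ne = 1970 mm, d_Ne = 1970/(1 + 0.7107) = 1152 mm.
d_Ar = 1970 − 1152 = 818 mm.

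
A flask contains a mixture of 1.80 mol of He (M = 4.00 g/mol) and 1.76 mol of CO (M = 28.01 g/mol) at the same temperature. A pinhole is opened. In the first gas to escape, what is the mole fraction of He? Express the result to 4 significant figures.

Effusion rate of each component ∝ n_i/√M_i (partial pressure × 1/√M).
x_He(eff) = (n_He/√M_He) / (n_He/√M_He + n_CO/√M_CO)
= (1.80/√4.00) / (1.80/√4.00 + 1.76/√28.01) = 0.9000/(0.9000 + 0.3325) = 0.7302.

0.7302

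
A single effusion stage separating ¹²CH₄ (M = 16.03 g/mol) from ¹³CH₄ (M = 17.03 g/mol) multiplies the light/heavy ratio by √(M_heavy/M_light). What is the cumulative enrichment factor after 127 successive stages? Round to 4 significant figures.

46.65

The single-stage factor is √(M_heavy/M_light), so 127 stages give [√(17.03/16.03)]^127 = (17.03/16.03)^(127/2).
= 1.06238^(127/2) = 46.65.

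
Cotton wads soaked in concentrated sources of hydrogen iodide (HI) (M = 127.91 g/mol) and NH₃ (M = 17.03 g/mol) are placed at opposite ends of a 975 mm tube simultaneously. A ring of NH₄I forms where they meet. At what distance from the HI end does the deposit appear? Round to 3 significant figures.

261 mm

Graham's law gives d_HI/d_NH₃ = rate_HI/rate_NH₃ = √(M_NH₃/M_HI) = √(17.03/127.91) = 0.3649.
With d_HI + d_NH₃ = 975 mm, d_NH₃ = 975/(1 + 0.3649) = 714.3 mm.
d_HI = 975 − 714.3 = 261 mm.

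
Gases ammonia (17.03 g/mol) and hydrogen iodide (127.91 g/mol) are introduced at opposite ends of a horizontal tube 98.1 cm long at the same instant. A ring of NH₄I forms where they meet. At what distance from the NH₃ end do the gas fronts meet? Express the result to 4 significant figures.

71.87 cm

Graham's law gives d_NH₃/d_HI = rate_NH₃/rate_HI = √(M_HI/M_NH₃) = √(127.91/17.03) = 2.741.
With d_NH₃ + d_HI = 98.1 cm, d_HI = 98.1/(1 + 2.741) = 26.23 cm.
d_NH₃ = 98.1 − 26.23 = 71.87 cm.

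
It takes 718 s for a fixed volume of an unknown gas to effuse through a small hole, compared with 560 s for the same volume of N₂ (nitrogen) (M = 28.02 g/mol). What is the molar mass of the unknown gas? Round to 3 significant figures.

By Graham's law, t_X/t_N₂ = √(M_X/M_N₂).
718/560 = 1.282 = √(M_X/28.02)
M_X = 28.02 × 1.282² = 28.02 × 1.644 = 46.1 g/mol

46.1 g/mol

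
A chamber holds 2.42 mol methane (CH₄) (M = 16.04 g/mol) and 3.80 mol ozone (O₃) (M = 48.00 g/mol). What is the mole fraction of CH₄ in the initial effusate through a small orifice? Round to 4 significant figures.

0.5242

The effusion rate of species i is ∝ p_i/√M_i ∝ n_i/√M_i.
Mole fraction of CH₄ in the effusate = (n_CH₄/√M_CH₄) / (n_CH₄/√M_CH₄ + n_O₃/√M_O₃)
= (2.42/√16.04) / (2.42/√16.04 + 3.80/√48.00) = 0.6042/(0.6042 + 0.5485) = 0.5242.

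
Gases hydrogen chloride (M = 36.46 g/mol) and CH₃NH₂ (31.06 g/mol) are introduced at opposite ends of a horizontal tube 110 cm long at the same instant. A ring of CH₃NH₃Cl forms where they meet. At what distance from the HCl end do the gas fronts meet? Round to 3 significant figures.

In equal time, each gas travels a distance ∝ its rate ∝ 1/√M, so d_HCl/d_CH₃NH₂ = √(M_CH₃NH₂/M_HCl) = √(31.06/36.46) = 0.9230.
With d_HCl + d_CH₃NH₂ = 110 cm, d_CH₃NH₂ = 110/(1 + 0.9230) = 57.20 cm.
d_HCl = 110 − 57.20 = 52.8 cm.

52.8 cm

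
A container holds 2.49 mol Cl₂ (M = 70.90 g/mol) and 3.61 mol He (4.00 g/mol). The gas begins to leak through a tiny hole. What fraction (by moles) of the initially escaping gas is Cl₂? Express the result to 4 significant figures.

Rate_i ∝ x_i/√M_i (Graham's law weighted by mole fraction), so the effusate composition follows n_i/√M_i.
So x_Cl₂ in the escaping gas = (n_Cl₂/√M_Cl₂) / Σ(n_i/√M_i)
= (2.49/√70.90) / (2.49/√70.90 + 3.61/√4.00) = 0.2957/(0.2957 + 1.805) = 0.1408.

0.1408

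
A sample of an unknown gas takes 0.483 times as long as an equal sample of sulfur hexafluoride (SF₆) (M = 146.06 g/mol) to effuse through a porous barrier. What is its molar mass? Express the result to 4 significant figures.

34.07 g/mol

Using Graham's law: t_X/t_SF₆ = √(M_X/M_SF₆).
0.483 = √(M_X/146.06)
M_X = 146.06 × 0.483² = 146.06 × 0.2333 = 34.07 g/mol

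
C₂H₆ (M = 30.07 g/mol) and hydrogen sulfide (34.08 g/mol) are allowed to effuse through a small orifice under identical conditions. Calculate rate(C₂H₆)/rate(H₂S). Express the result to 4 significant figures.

Graham's law gives rate_C₂H₆/rate_H₂S = √(M_H₂S/M_C₂H₆) = √(34.08/30.07) = √1.133 = 1.065.

1.065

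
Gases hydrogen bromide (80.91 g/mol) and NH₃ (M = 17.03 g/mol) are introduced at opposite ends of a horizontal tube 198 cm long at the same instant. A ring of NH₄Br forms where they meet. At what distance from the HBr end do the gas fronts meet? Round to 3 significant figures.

62.3 cm

In equal time, each gas travels a distance ∝ its rate ∝ 1/√M, so d_HBr/d_NH₃ = √(M_NH₃/M_HBr) = √(17.03/80.91) = 0.4588.
With d_HBr + d_NH₃ = 198 cm, d_NH₃ = 198/(1 + 0.4588) = 135.7 cm.
d_HBr = 198 − 135.7 = 62.3 cm.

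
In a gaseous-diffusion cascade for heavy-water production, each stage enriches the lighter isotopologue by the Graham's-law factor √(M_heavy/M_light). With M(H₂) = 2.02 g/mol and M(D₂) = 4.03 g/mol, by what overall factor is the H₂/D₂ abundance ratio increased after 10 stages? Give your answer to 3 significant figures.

31.6

The single-stage factor is √(M_heavy/M_light), so 10 stages give [√(4.03/2.02)]^10 = (4.03/2.02)^(10/2).
= 1.99505^5 = 31.6.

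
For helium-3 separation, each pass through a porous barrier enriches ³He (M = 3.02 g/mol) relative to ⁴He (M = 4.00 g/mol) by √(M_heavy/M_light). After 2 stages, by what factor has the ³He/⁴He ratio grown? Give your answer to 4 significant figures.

1.325

The single-stage factor is √(M_heavy/M_light), so 2 stages give [√(4.00/3.02)]^2 = (4.00/3.02)^(2/2).
= 1.32450^1 = 1.325.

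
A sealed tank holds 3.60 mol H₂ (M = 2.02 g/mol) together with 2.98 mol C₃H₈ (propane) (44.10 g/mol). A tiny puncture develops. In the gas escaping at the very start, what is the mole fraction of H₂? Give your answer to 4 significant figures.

Rate_i ∝ x_i/√M_i (Graham's law weighted by mole fraction), so the effusate composition follows n_i/√M_i.
Mole fraction of H₂ in the effusate = (n_H₂/√M_H₂) / (n_H₂/√M_H₂ + n_C₃H₈/√M_C₃H₈)
= (3.60/√2.02) / (3.60/√2.02 + 2.98/√44.10) = 2.533/(2.533 + 0.4487) = 0.8495.

0.8495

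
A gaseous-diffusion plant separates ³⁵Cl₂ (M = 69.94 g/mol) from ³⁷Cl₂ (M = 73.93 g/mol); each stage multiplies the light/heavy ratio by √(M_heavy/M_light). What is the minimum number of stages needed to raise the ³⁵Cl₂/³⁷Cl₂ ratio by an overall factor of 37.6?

With α = √(73.93/69.94) per stage, ln α = ½ ln(1.05705) = 0.02774.
Need α^N ≥ 37.6 ⇒ N ≥ ln(37.6) / ln α = 3.627 / 0.02774 = 130.75.
Minimum whole number of stages: N = 131.

131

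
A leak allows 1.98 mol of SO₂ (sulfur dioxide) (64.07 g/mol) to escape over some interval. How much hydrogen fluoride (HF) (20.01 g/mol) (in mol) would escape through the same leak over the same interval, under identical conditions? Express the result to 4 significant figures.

3.543 mol

Graham's law gives rate_HF/rate_SO₂ = √(M_SO₂/M_HF) = √(64.07/20.01) = √3.202 = 1.789.
So the amount for HF is 1.98 × 1.789 = 3.543 mol.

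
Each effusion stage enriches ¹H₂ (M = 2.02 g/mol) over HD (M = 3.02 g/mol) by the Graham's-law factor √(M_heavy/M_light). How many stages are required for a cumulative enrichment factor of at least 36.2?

Single-stage factor α = √(3.02/2.02), so ln α = ½ ln(1.49505) = 0.2011.
Need α^N ≥ 36.2 ⇒ N ≥ ln(36.2) / ln α = 3.589 / 0.2011 = 17.85.
Rounding up, N = 18 stages.

18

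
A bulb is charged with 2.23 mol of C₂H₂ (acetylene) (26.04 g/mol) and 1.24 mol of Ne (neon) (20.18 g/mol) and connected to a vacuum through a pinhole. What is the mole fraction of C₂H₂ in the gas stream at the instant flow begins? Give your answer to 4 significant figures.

0.6129

Rate_i ∝ x_i/√M_i (Graham's law weighted by mole fraction), so the effusate composition follows n_i/√M_i.
Mole fraction of C₂H₂ in the effusate = (n_C₂H₂/√M_C₂H₂) / (n_C₂H₂/√M_C₂H₂ + n_Ne/√M_Ne)
= (2.23/√26.04) / (2.23/√26.04 + 1.24/√20.18) = 0.4370/(0.4370 + 0.2760) = 0.6129.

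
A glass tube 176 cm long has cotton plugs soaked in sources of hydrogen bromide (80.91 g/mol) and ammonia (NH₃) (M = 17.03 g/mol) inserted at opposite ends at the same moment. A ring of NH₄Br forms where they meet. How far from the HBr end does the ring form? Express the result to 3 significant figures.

Graham's law gives d_HBr/d_NH₃ = rate_HBr/rate_NH₃ = √(M_NH₃/M_HBr) = √(17.03/80.91) = 0.4588.
With d_HBr + d_NH₃ = 176 cm, d_NH₃ = 176/(1 + 0.4588) = 120.6 cm.
d_HBr = 176 − 120.6 = 55.4 cm.

55.4 cm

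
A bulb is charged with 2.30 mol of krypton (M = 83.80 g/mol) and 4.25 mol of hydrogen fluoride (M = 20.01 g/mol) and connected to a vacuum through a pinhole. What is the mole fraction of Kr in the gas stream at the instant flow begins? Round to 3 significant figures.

0.209

Each component's effusion rate ∝ (its partial pressure)·(1/√M) ∝ n_i/√M_i.
Mole fraction of Kr in the effusate = (n_Kr/√M_Kr) / (n_Kr/√M_Kr + n_HF/√M_HF)
= (2.30/√83.80) / (2.30/√83.80 + 4.25/√20.01) = 0.2512/(0.2512 + 0.9501) = 0.209.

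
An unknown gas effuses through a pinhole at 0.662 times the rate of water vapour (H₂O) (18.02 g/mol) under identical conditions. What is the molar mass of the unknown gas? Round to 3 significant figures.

From Graham's law, rate_X/rate_H₂O = √(M_H₂O/M_X).
0.662 = √(18.02/M_X)
M_X = 18.02 / 0.662² = 18.02 / 0.4382 = 41.1 g/mol

41.1 g/mol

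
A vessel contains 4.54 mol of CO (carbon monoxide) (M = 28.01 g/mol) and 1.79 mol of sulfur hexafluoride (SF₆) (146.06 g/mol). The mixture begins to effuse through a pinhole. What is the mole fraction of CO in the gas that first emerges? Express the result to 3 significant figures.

Each component's effusion rate ∝ (its partial pressure)·(1/√M) ∝ n_i/√M_i.
So x_CO in the escaping gas = (n_CO/√M_CO) / Σ(n_i/√M_i)
= (4.54/√28.01) / (4.54/√28.01 + 1.79/√146.06) = 0.8578/(0.8578 + 0.1481) = 0.853.

0.853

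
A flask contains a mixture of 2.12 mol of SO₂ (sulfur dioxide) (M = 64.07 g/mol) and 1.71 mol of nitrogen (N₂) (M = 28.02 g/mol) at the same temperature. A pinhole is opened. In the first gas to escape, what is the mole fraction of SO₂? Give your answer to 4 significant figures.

Rate_i ∝ x_i/√M_i (Graham's law weighted by mole fraction), so the effusate composition follows n_i/√M_i.
x_SO₂(eff) = (n_SO₂/√M_SO₂) / (n_SO₂/√M_SO₂ + n_N₂/√M_N₂)
= (2.12/√64.07) / (2.12/√64.07 + 1.71/√28.02) = 0.2649/(0.2649 + 0.3230) = 0.4505.

0.4505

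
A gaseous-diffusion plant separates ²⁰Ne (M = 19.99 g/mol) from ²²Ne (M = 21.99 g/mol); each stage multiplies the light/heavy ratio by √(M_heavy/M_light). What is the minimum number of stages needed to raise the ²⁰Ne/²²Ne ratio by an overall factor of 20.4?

64

Single-stage factor α = √(21.99/19.99), so ln α = ½ ln(1.10005) = 0.04768.
Need α^N ≥ 20.4 ⇒ N ≥ ln(20.4) / ln α = 3.016 / 0.04768 = 63.25.
So at least 64 stages are needed.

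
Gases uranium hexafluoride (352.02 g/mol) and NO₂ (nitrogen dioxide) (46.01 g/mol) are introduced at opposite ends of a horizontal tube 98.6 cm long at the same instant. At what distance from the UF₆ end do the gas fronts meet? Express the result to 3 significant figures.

The fronts meet when d_UF₆ + d_NO₂ = L with d_UF₆/d_NO₂ = √(M_NO₂/M_UF₆) (Graham's law). Here √(M_NO₂/M_UF₆) = √(46.01/352.02) = 0.3615.
With d_UF₆ + d_NO₂ = 98.6 cm, d_NO₂ = 98.6/(1 + 0.3615) = 72.42 cm.
d_UF₆ = 98.6 − 72.42 = 26.2 cm.

26.2 cm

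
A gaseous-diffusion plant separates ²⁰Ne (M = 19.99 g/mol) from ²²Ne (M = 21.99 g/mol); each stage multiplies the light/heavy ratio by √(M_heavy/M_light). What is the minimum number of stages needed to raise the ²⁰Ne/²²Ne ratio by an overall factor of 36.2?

Single-stage factor α = √(21.99/19.99), so ln α = ½ ln(1.10005) = 0.04768.
Need α^N ≥ 36.2 ⇒ N ≥ ln(36.2) / ln α = 3.589 / 0.04768 = 75.28.
Rounding up, N = 76 stages.

76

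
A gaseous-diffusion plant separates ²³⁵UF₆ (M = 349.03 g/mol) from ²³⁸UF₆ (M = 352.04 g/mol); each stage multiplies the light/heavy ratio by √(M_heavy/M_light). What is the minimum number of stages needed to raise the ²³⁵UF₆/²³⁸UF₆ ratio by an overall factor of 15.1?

Single-stage factor α = √(352.04/349.03), so ln α = ½ ln(1.00862) = 0.004293.
Need α^N ≥ 15.1 ⇒ N ≥ ln(15.1) / ln α = 2.715 / 0.004293 = 632.29.
Minimum whole number of stages: N = 633.

633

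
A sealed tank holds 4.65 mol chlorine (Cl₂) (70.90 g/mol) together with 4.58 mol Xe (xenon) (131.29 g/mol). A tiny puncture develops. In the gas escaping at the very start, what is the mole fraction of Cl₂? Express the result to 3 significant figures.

Each component's effusion rate ∝ (its partial pressure)·(1/√M) ∝ n_i/√M_i.
x_Cl₂(eff) = (n_Cl₂/√M_Cl₂) / (n_Cl₂/√M_Cl₂ + n_Xe/√M_Xe)
= (4.65/√70.90) / (4.65/√70.90 + 4.58/√131.29) = 0.5522/(0.5522 + 0.3997) = 0.580.

0.580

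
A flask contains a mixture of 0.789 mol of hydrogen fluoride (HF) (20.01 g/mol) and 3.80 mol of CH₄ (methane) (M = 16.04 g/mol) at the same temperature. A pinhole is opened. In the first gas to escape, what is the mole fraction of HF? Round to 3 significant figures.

Effusion rate of each component ∝ n_i/√M_i (partial pressure × 1/√M).
Mole fraction of HF in the effusate = (n_HF/√M_HF) / (n_HF/√M_HF + n_CH₄/√M_CH₄)
= (0.789/√20.01) / (0.789/√20.01 + 3.80/√16.04) = 0.1764/(0.1764 + 0.9488) = 0.157.

0.157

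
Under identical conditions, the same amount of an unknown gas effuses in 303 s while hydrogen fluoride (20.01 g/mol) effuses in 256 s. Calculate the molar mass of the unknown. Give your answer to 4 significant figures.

Graham's law gives t_X/t_HF = √(M_X/M_HF).
303/256 = 1.184 = √(M_X/20.01)
M_X = 20.01 × 1.184² = 20.01 × 1.401 = 28.03 g/mol

28.03 g/mol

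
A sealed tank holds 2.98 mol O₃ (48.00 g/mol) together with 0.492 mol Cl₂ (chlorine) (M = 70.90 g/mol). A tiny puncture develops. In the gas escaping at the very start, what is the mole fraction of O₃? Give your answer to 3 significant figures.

0.880

Effusion rate of each component ∝ n_i/√M_i (partial pressure × 1/√M).
So x_O₃ in the escaping gas = (n_O₃/√M_O₃) / Σ(n_i/√M_i)
= (2.98/√48.00) / (2.98/√48.00 + 0.492/√70.90) = 0.4301/(0.4301 + 0.05843) = 0.880.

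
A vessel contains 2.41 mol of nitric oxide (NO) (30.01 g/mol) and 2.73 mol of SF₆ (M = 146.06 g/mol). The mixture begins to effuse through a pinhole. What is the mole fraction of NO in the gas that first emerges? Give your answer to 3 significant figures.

Rate_i ∝ x_i/√M_i (Graham's law weighted by mole fraction), so the effusate composition follows n_i/√M_i.
So x_NO in the escaping gas = (n_NO/√M_NO) / Σ(n_i/√M_i)
= (2.41/√30.01) / (2.41/√30.01 + 2.73/√146.06) = 0.4399/(0.4399 + 0.2259) = 0.661.

0.661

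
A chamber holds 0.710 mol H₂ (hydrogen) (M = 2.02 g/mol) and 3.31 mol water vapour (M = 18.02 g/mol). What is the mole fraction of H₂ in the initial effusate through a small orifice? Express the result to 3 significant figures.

0.390

The effusion rate of species i is ∝ p_i/√M_i ∝ n_i/√M_i.
x_H₂(eff) = (n_H₂/√M_H₂) / (n_H₂/√M_H₂ + n_H₂O/√M_H₂O)
= (0.710/√2.02) / (0.710/√2.02 + 3.31/√18.02) = 0.4996/(0.4996 + 0.7797) = 0.390.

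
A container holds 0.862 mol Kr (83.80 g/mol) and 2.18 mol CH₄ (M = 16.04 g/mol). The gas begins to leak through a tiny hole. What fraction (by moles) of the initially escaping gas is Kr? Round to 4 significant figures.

Each component's effusion rate ∝ (its partial pressure)·(1/√M) ∝ n_i/√M_i.
So x_Kr in the escaping gas = (n_Kr/√M_Kr) / Σ(n_i/√M_i)
= (0.862/√83.80) / (0.862/√83.80 + 2.18/√16.04) = 0.09416/(0.09416 + 0.5443) = 0.1475.

0.1475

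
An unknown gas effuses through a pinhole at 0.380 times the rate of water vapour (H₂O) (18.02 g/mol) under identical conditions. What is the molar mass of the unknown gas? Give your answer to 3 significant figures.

From Graham's law, rate_X/rate_H₂O = √(M_H₂O/M_X).
0.380 = √(18.02/M_X)
M_X = 18.02 / 0.380² = 18.02 / 0.1444 = 125 g/mol

125 g/mol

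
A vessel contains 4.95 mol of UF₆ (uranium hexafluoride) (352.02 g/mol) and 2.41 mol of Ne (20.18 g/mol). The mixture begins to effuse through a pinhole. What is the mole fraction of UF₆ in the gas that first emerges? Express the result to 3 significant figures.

0.330

Effusion rate of each component ∝ n_i/√M_i (partial pressure × 1/√M).
x_UF₆(eff) = (n_UF₆/√M_UF₆) / (n_UF₆/√M_UF₆ + n_Ne/√M_Ne)
= (4.95/√352.02) / (4.95/√352.02 + 2.41/√20.18) = 0.2638/(0.2638 + 0.5365) = 0.330.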